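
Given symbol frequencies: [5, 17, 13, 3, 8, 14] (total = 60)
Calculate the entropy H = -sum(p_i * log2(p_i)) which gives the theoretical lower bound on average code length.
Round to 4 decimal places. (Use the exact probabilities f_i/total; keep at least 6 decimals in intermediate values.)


Per-symbol terms -p_i * log2(p_i) with p_i = f_i/60:
  p = 5/60 = 0.083333: log2(p) = -3.584963, -p*log2(p) = 0.298747
  p = 17/60 = 0.283333: log2(p) = -1.819428, -p*log2(p) = 0.515505
  p = 13/60 = 0.216667: log2(p) = -2.206451, -p*log2(p) = 0.478064
  p = 3/60 = 0.050000: log2(p) = -4.321928, -p*log2(p) = 0.216096
  p = 8/60 = 0.133333: log2(p) = -2.906891, -p*log2(p) = 0.387585
  p = 14/60 = 0.233333: log2(p) = -2.099536, -p*log2(p) = 0.489892
H = 0.298747 + 0.515505 + 0.478064 + 0.216096 + 0.387585 + 0.489892 = 2.385889

H = 2.3859 bits/symbol


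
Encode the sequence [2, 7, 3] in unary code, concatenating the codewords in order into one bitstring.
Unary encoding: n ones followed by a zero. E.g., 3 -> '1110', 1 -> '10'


Encode each number as n ones followed by a terminating 0:
  2 -> 110 (3 bits)
  7 -> 11111110 (8 bits)
  3 -> 1110 (4 bits)
Total length = 3 + 8 + 4 = 15 bits.

Unary([2, 7, 3]) = 110111111101110 (15 bits)


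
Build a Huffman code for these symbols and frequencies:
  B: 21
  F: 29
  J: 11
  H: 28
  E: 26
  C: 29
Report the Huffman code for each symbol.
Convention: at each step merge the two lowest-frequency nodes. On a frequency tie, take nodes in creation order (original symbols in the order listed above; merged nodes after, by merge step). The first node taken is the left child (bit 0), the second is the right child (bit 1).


Huffman tree construction:
Step 1: Merge J(11) + B(21) = 32
Step 2: Merge E(26) + H(28) = 54
Step 3: Merge F(29) + C(29) = 58
Step 4: Merge (J+B)(32) + (E+H)(54) = 86
Step 5: Merge (F+C)(58) + ((J+B)+(E+H))(86) = 144
Read each symbol's code off the tree from the root (left child = 0, right child = 1).

Codes:
  B: 101 (length 3)
  F: 00 (length 2)
  J: 100 (length 3)
  H: 111 (length 3)
  E: 110 (length 3)
  C: 01 (length 2)
Average code length: 374/144 = 2.5972 bits/symbol


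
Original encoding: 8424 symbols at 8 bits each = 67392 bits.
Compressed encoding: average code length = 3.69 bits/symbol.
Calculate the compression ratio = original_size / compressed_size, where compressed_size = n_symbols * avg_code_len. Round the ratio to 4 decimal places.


original_size = n_symbols * orig_bits = 8424 * 8 = 67392 bits
compressed_size = n_symbols * avg_code_len = 8424 * 3.69 = 31084.56 bits
ratio = original_size / compressed_size = 67392 / 31084.56 = 2.168

Compression ratio = 2.168


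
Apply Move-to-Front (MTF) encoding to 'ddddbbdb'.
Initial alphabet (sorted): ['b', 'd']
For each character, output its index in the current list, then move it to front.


MTF encoding:
'd': index 1 in ['b', 'd'] -> ['d', 'b']
'd': index 0 in ['d', 'b'] -> ['d', 'b']
'd': index 0 in ['d', 'b'] -> ['d', 'b']
'd': index 0 in ['d', 'b'] -> ['d', 'b']
'b': index 1 in ['d', 'b'] -> ['b', 'd']
'b': index 0 in ['b', 'd'] -> ['b', 'd']
'd': index 1 in ['b', 'd'] -> ['d', 'b']
'b': index 1 in ['d', 'b'] -> ['b', 'd']


Output: [1, 0, 0, 0, 1, 0, 1, 1]


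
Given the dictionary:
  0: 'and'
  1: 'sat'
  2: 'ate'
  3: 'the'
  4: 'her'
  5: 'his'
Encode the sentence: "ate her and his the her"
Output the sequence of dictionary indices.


Look up each word in the dictionary:
  'ate' -> 2
  'her' -> 4
  'and' -> 0
  'his' -> 5
  'the' -> 3
  'her' -> 4

Encoded: [2, 4, 0, 5, 3, 4]


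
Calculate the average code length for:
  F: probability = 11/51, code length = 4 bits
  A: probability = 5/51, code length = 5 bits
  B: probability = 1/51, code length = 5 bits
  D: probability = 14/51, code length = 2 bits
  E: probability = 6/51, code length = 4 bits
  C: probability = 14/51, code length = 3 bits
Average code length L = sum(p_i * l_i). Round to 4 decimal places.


Weighted contributions p_i * l_i:
  F: (11/51) * 4 = 44/51
  A: (5/51) * 5 = 25/51
  B: (1/51) * 5 = 5/51
  D: (14/51) * 2 = 28/51
  E: (6/51) * 4 = 24/51
  C: (14/51) * 3 = 42/51
Sum = (44 + 25 + 5 + 28 + 24 + 42)/51 = 168/51

L = 168/51 = 3.2941 bits/symbol


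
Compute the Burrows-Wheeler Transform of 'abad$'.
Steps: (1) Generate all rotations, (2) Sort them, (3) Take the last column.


Rotations (sorted):
  0: $abad -> last char: d
  1: abad$ -> last char: $
  2: ad$ab -> last char: b
  3: bad$a -> last char: a
  4: d$aba -> last char: a


BWT = d$baa


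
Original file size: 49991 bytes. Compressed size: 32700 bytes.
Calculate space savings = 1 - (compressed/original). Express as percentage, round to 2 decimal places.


ratio = compressed/original = 32700/49991 = 0.654118
savings = 1 - ratio = 1 - 0.654118 = 0.345882
as a percentage: 0.345882 * 100 = 34.59%

Space savings = 1 - 32700/49991 = 34.59%


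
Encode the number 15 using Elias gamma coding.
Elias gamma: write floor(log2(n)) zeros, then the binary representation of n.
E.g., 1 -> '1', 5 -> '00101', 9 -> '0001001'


num_bits = floor(log2(15)) + 1 = 4
leading_zeros = num_bits - 1 = 3
binary(15) = 1111

Elias gamma(15) = '000' + '1111' = 0001111 (7 bits)


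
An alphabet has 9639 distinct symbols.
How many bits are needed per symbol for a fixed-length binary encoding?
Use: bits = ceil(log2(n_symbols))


log2(9639) = 13.2347
Bracket: 2^13 = 8192 < 9639 <= 2^14 = 16384
So ceil(log2(9639)) = 14

bits = ceil(log2(9639)) = ceil(13.2347) = 14 bits


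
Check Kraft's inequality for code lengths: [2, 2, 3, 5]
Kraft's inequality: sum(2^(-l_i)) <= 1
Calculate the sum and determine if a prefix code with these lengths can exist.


Sum = 2^(-2) + 2^(-2) + 2^(-3) + 2^(-5)
    = 0.25 + 0.25 + 0.125 + 0.03125
    = 21/32 = 0.65625
Since 0.65625 <= 1, Kraft's inequality IS satisfied.
A prefix code with these lengths CAN exist.

Kraft sum = 0.65625. Satisfied.


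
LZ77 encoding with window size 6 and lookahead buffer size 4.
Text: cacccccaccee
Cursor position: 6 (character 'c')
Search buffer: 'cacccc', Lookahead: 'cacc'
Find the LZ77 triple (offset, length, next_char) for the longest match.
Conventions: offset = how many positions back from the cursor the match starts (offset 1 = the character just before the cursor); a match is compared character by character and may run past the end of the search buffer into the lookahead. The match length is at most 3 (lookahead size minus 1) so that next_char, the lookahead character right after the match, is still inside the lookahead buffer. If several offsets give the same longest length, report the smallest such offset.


Try each offset into the search buffer:
  offset=1 (pos 5, char 'c'): match length 1
  offset=2 (pos 4, char 'c'): match length 1
  offset=3 (pos 3, char 'c'): match length 1
  offset=4 (pos 2, char 'c'): match length 1
  offset=5 (pos 1, char 'a'): match length 0
  offset=6 (pos 0, char 'c'): match length 3
Longest match has length 3 at offset 6.
next_char = character at position 6 + 3 = 9 -> 'c'

Best match: offset=6, length=3 (matching 'cac' starting at position 0)
LZ77 triple: (6, 3, 'c')


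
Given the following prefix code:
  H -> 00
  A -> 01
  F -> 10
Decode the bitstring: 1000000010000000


Decoding step by step:
Bits 10 -> F
Bits 00 -> H
Bits 00 -> H
Bits 00 -> H
Bits 10 -> F
Bits 00 -> H
Bits 00 -> H
Bits 00 -> H


Decoded message: FHHHFHHH


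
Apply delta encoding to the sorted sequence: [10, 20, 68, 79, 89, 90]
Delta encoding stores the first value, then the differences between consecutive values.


First value: 10
Deltas:
  20 - 10 = 10
  68 - 20 = 48
  79 - 68 = 11
  89 - 79 = 10
  90 - 89 = 1


Delta encoded: [10, 10, 48, 11, 10, 1]


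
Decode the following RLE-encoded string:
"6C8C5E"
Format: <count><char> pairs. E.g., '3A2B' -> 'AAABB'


Expanding each <count><char> pair:
  6C -> 'CCCCCC'
  8C -> 'CCCCCCCC'
  5E -> 'EEEEE'

Decoded = CCCCCCCCCCCCCCEEEEE


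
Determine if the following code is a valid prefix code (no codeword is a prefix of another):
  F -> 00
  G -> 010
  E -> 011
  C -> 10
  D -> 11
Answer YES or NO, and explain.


Checking each pair (does one codeword prefix another?):
  F='00' vs G='010': no prefix
  F='00' vs E='011': no prefix
  F='00' vs C='10': no prefix
  F='00' vs D='11': no prefix
  G='010' vs F='00': no prefix
  G='010' vs E='011': no prefix
  G='010' vs C='10': no prefix
  G='010' vs D='11': no prefix
  E='011' vs F='00': no prefix
  E='011' vs G='010': no prefix
  E='011' vs C='10': no prefix
  E='011' vs D='11': no prefix
  C='10' vs F='00': no prefix
  C='10' vs G='010': no prefix
  C='10' vs E='011': no prefix
  C='10' vs D='11': no prefix
  D='11' vs F='00': no prefix
  D='11' vs G='010': no prefix
  D='11' vs E='011': no prefix
  D='11' vs C='10': no prefix
No violation found over all pairs.

YES -- this is a valid prefix code. No codeword is a prefix of any other codeword.


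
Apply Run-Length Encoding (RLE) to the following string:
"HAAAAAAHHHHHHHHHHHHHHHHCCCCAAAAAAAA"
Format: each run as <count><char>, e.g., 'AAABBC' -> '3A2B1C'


Scanning runs left to right:
  i=0: run of 'H' x 1 -> '1H'
  i=1: run of 'A' x 6 -> '6A'
  i=7: run of 'H' x 16 -> '16H'
  i=23: run of 'C' x 4 -> '4C'
  i=27: run of 'A' x 8 -> '8A'

RLE = 1H6A16H4C8A


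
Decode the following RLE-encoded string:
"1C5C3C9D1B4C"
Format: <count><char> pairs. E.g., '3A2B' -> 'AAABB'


Expanding each <count><char> pair:
  1C -> 'C'
  5C -> 'CCCCC'
  3C -> 'CCC'
  9D -> 'DDDDDDDDD'
  1B -> 'B'
  4C -> 'CCCC'

Decoded = CCCCCCCCCDDDDDDDDDBCCCC


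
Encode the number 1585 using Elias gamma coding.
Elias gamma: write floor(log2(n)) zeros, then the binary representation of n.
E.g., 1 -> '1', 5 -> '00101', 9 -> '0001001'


num_bits = floor(log2(1585)) + 1 = 11
leading_zeros = num_bits - 1 = 10
binary(1585) = 11000110001

Elias gamma(1585) = '0000000000' + '11000110001' = 000000000011000110001 (21 bits)


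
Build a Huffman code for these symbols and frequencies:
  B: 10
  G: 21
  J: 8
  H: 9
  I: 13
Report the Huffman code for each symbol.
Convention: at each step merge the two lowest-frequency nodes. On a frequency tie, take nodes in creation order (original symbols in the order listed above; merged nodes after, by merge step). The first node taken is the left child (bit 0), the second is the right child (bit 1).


Huffman tree construction:
Step 1: Merge J(8) + H(9) = 17
Step 2: Merge B(10) + I(13) = 23
Step 3: Merge (J+H)(17) + G(21) = 38
Step 4: Merge (B+I)(23) + ((J+H)+G)(38) = 61
Read each symbol's code off the tree from the root (left child = 0, right child = 1).

Codes:
  B: 00 (length 2)
  G: 11 (length 2)
  J: 100 (length 3)
  H: 101 (length 3)
  I: 01 (length 2)
Average code length: 139/61 = 2.2787 bits/symbol


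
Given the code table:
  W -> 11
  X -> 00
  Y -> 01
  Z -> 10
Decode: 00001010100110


Decoding:
00 -> X
00 -> X
10 -> Z
10 -> Z
10 -> Z
01 -> Y
10 -> Z


Result: XXZZZYZ


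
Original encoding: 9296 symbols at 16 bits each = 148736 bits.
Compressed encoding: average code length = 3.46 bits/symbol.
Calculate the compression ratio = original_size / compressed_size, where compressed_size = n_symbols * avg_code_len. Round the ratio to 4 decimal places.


original_size = n_symbols * orig_bits = 9296 * 16 = 148736 bits
compressed_size = n_symbols * avg_code_len = 9296 * 3.46 = 32164.16 bits
ratio = original_size / compressed_size = 148736 / 32164.16 = 4.6243

Compression ratio = 4.6243


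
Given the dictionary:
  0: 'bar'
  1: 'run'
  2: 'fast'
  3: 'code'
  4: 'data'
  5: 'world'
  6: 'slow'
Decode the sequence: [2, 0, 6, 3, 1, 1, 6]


Look up each index in the dictionary:
  2 -> 'fast'
  0 -> 'bar'
  6 -> 'slow'
  3 -> 'code'
  1 -> 'run'
  1 -> 'run'
  6 -> 'slow'

Decoded: "fast bar slow code run run slow"


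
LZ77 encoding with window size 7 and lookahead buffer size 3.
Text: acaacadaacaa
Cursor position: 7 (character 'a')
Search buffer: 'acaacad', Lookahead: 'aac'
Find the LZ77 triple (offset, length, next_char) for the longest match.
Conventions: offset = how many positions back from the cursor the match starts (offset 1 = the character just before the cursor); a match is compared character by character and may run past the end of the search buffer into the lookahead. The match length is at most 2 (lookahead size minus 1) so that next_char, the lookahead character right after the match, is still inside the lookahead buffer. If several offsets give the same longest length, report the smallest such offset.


Try each offset into the search buffer:
  offset=1 (pos 6, char 'd'): match length 0
  offset=2 (pos 5, char 'a'): match length 1
  offset=3 (pos 4, char 'c'): match length 0
  offset=4 (pos 3, char 'a'): match length 1
  offset=5 (pos 2, char 'a'): match length 2
  offset=6 (pos 1, char 'c'): match length 0
  offset=7 (pos 0, char 'a'): match length 1
Longest match has length 2 at offset 5.
next_char = character at position 7 + 2 = 9 -> 'c'

Best match: offset=5, length=2 (matching 'aa' starting at position 2)
LZ77 triple: (5, 2, 'c')


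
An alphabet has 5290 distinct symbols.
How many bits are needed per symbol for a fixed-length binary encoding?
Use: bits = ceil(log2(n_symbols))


log2(5290) = 12.3691
Bracket: 2^12 = 4096 < 5290 <= 2^13 = 8192
So ceil(log2(5290)) = 13

bits = ceil(log2(5290)) = ceil(12.3691) = 13 bits


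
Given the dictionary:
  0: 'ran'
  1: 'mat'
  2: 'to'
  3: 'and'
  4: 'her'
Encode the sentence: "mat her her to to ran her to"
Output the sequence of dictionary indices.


Look up each word in the dictionary:
  'mat' -> 1
  'her' -> 4
  'her' -> 4
  'to' -> 2
  'to' -> 2
  'ran' -> 0
  'her' -> 4
  'to' -> 2

Encoded: [1, 4, 4, 2, 2, 0, 4, 2]


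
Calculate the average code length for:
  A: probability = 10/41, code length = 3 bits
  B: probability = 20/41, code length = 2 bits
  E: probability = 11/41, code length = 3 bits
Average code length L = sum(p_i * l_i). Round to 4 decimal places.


Weighted contributions p_i * l_i:
  A: (10/41) * 3 = 30/41
  B: (20/41) * 2 = 40/41
  E: (11/41) * 3 = 33/41
Sum = (30 + 40 + 33)/41 = 103/41

L = 103/41 = 2.5122 bits/symbol


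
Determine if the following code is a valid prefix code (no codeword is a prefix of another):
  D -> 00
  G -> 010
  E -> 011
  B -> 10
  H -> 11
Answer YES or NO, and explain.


Checking each pair (does one codeword prefix another?):
  D='00' vs G='010': no prefix
  D='00' vs E='011': no prefix
  D='00' vs B='10': no prefix
  D='00' vs H='11': no prefix
  G='010' vs D='00': no prefix
  G='010' vs E='011': no prefix
  G='010' vs B='10': no prefix
  G='010' vs H='11': no prefix
  E='011' vs D='00': no prefix
  E='011' vs G='010': no prefix
  E='011' vs B='10': no prefix
  E='011' vs H='11': no prefix
  B='10' vs D='00': no prefix
  B='10' vs G='010': no prefix
  B='10' vs E='011': no prefix
  B='10' vs H='11': no prefix
  H='11' vs D='00': no prefix
  H='11' vs G='010': no prefix
  H='11' vs E='011': no prefix
  H='11' vs B='10': no prefix
No violation found over all pairs.

YES -- this is a valid prefix code. No codeword is a prefix of any other codeword.


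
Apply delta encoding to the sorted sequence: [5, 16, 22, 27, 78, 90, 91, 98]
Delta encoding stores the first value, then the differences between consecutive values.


First value: 5
Deltas:
  16 - 5 = 11
  22 - 16 = 6
  27 - 22 = 5
  78 - 27 = 51
  90 - 78 = 12
  91 - 90 = 1
  98 - 91 = 7


Delta encoded: [5, 11, 6, 5, 51, 12, 1, 7]


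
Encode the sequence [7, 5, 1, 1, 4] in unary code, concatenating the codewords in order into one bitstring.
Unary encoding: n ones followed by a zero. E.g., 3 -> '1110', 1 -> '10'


Encode each number as n ones followed by a terminating 0:
  7 -> 11111110 (8 bits)
  5 -> 111110 (6 bits)
  1 -> 10 (2 bits)
  1 -> 10 (2 bits)
  4 -> 11110 (5 bits)
Total length = 8 + 6 + 2 + 2 + 5 = 23 bits.

Unary([7, 5, 1, 1, 4]) = 11111110111110101011110 (23 bits)


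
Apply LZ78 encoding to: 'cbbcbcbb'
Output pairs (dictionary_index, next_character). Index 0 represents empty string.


LZ78 encoding steps:
Dictionary: {0: ''}
Step 1: w='' (idx 0), next='c' -> output (0, 'c'), add 'c' as idx 1
Step 2: w='' (idx 0), next='b' -> output (0, 'b'), add 'b' as idx 2
Step 3: w='b' (idx 2), next='c' -> output (2, 'c'), add 'bc' as idx 3
Step 4: w='bc' (idx 3), next='b' -> output (3, 'b'), add 'bcb' as idx 4
Step 5: w='b' (idx 2), end of input -> output (2, '')


Encoded: [(0, 'c'), (0, 'b'), (2, 'c'), (3, 'b'), (2, '')]


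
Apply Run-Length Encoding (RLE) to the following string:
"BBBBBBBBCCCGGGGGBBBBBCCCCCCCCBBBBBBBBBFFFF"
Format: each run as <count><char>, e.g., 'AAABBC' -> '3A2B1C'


Scanning runs left to right:
  i=0: run of 'B' x 8 -> '8B'
  i=8: run of 'C' x 3 -> '3C'
  i=11: run of 'G' x 5 -> '5G'
  i=16: run of 'B' x 5 -> '5B'
  i=21: run of 'C' x 8 -> '8C'
  i=29: run of 'B' x 9 -> '9B'
  i=38: run of 'F' x 4 -> '4F'

RLE = 8B3C5G5B8C9B4F


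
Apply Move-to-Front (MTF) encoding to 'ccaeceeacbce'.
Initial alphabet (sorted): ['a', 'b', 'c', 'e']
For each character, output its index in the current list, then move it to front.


MTF encoding:
'c': index 2 in ['a', 'b', 'c', 'e'] -> ['c', 'a', 'b', 'e']
'c': index 0 in ['c', 'a', 'b', 'e'] -> ['c', 'a', 'b', 'e']
'a': index 1 in ['c', 'a', 'b', 'e'] -> ['a', 'c', 'b', 'e']
'e': index 3 in ['a', 'c', 'b', 'e'] -> ['e', 'a', 'c', 'b']
'c': index 2 in ['e', 'a', 'c', 'b'] -> ['c', 'e', 'a', 'b']
'e': index 1 in ['c', 'e', 'a', 'b'] -> ['e', 'c', 'a', 'b']
'e': index 0 in ['e', 'c', 'a', 'b'] -> ['e', 'c', 'a', 'b']
'a': index 2 in ['e', 'c', 'a', 'b'] -> ['a', 'e', 'c', 'b']
'c': index 2 in ['a', 'e', 'c', 'b'] -> ['c', 'a', 'e', 'b']
'b': index 3 in ['c', 'a', 'e', 'b'] -> ['b', 'c', 'a', 'e']
'c': index 1 in ['b', 'c', 'a', 'e'] -> ['c', 'b', 'a', 'e']
'e': index 3 in ['c', 'b', 'a', 'e'] -> ['e', 'c', 'b', 'a']


Output: [2, 0, 1, 3, 2, 1, 0, 2, 2, 3, 1, 3]


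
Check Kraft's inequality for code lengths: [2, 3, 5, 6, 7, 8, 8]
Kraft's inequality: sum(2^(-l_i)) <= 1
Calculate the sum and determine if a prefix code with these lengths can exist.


Sum = 2^(-2) + 2^(-3) + 2^(-5) + 2^(-6) + 2^(-7) + 2^(-8) + 2^(-8)
    = 0.25 + 0.125 + 0.03125 + 0.015625 + 0.0078125 + 0.00390625 + 0.00390625
    = 112/256 = 0.4375
Since 0.4375 <= 1, Kraft's inequality IS satisfied.
A prefix code with these lengths CAN exist.

Kraft sum = 0.4375. Satisfied.


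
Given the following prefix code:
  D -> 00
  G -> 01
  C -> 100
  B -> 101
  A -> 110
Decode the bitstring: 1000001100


Decoding step by step:
Bits 100 -> C
Bits 00 -> D
Bits 01 -> G
Bits 100 -> C


Decoded message: CDGC


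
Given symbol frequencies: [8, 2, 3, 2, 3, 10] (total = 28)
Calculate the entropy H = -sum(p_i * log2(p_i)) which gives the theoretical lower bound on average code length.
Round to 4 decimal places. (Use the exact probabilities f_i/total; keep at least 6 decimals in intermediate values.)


Per-symbol terms -p_i * log2(p_i) with p_i = f_i/28:
  p = 8/28 = 0.285714: log2(p) = -1.807355, -p*log2(p) = 0.516387
  p = 2/28 = 0.071429: log2(p) = -3.807355, -p*log2(p) = 0.271954
  p = 3/28 = 0.107143: log2(p) = -3.222392, -p*log2(p) = 0.345256
  p = 2/28 = 0.071429: log2(p) = -3.807355, -p*log2(p) = 0.271954
  p = 3/28 = 0.107143: log2(p) = -3.222392, -p*log2(p) = 0.345256
  p = 10/28 = 0.357143: log2(p) = -1.485427, -p*log2(p) = 0.530510
H = 0.516387 + 0.271954 + 0.345256 + 0.271954 + 0.345256 + 0.530510 = 2.281317

H = 2.2813 bits/symbol


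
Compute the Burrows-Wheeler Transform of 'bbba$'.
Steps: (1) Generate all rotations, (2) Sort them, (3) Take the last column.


Rotations (sorted):
  0: $bbba -> last char: a
  1: a$bbb -> last char: b
  2: ba$bb -> last char: b
  3: bba$b -> last char: b
  4: bbba$ -> last char: $


BWT = abbb$


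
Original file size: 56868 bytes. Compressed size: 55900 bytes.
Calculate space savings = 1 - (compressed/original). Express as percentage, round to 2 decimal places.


ratio = compressed/original = 55900/56868 = 0.982978
savings = 1 - ratio = 1 - 0.982978 = 0.017022
as a percentage: 0.017022 * 100 = 1.7%

Space savings = 1 - 55900/56868 = 1.7%


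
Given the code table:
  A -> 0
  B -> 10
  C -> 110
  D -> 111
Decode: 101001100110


Decoding:
10 -> B
10 -> B
0 -> A
110 -> C
0 -> A
110 -> C


Result: BBACAC


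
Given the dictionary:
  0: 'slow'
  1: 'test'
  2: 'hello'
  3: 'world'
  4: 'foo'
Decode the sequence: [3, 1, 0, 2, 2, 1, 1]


Look up each index in the dictionary:
  3 -> 'world'
  1 -> 'test'
  0 -> 'slow'
  2 -> 'hello'
  2 -> 'hello'
  1 -> 'test'
  1 -> 'test'

Decoded: "world test slow hello hello test test"


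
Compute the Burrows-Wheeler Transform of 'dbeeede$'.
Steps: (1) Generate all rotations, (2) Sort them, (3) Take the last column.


Rotations (sorted):
  0: $dbeeede -> last char: e
  1: beeede$d -> last char: d
  2: dbeeede$ -> last char: $
  3: de$dbeee -> last char: e
  4: e$dbeeed -> last char: d
  5: ede$dbee -> last char: e
  6: eede$dbe -> last char: e
  7: eeede$db -> last char: b


BWT = ed$edeeb


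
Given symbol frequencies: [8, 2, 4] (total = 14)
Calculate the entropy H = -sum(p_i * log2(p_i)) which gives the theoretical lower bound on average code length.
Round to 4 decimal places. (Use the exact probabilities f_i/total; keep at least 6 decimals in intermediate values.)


Per-symbol terms -p_i * log2(p_i) with p_i = f_i/14:
  p = 8/14 = 0.571429: log2(p) = -0.807355, -p*log2(p) = 0.461346
  p = 2/14 = 0.142857: log2(p) = -2.807355, -p*log2(p) = 0.401051
  p = 4/14 = 0.285714: log2(p) = -1.807355, -p*log2(p) = 0.516387
H = 0.461346 + 0.401051 + 0.516387 = 1.378784

H = 1.3788 bits/symbol


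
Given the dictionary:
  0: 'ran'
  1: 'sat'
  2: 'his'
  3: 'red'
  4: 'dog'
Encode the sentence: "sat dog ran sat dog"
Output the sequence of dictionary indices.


Look up each word in the dictionary:
  'sat' -> 1
  'dog' -> 4
  'ran' -> 0
  'sat' -> 1
  'dog' -> 4

Encoded: [1, 4, 0, 1, 4]


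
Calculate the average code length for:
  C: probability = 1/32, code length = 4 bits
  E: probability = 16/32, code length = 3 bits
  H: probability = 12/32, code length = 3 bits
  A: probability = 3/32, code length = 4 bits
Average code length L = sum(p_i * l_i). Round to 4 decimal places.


Weighted contributions p_i * l_i:
  C: (1/32) * 4 = 4/32
  E: (16/32) * 3 = 48/32
  H: (12/32) * 3 = 36/32
  A: (3/32) * 4 = 12/32
Sum = (4 + 48 + 36 + 12)/32 = 100/32

L = 100/32 = 3.1250 bits/symbol


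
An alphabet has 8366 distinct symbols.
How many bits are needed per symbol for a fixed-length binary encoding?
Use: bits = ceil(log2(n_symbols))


log2(8366) = 13.0303
Bracket: 2^13 = 8192 < 8366 <= 2^14 = 16384
So ceil(log2(8366)) = 14

bits = ceil(log2(8366)) = ceil(13.0303) = 14 bits


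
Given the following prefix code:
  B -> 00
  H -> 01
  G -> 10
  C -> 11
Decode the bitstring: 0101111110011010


Decoding step by step:
Bits 01 -> H
Bits 01 -> H
Bits 11 -> C
Bits 11 -> C
Bits 10 -> G
Bits 01 -> H
Bits 10 -> G
Bits 10 -> G


Decoded message: HHCCGHGG


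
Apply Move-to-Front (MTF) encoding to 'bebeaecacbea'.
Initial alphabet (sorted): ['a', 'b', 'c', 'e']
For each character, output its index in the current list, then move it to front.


MTF encoding:
'b': index 1 in ['a', 'b', 'c', 'e'] -> ['b', 'a', 'c', 'e']
'e': index 3 in ['b', 'a', 'c', 'e'] -> ['e', 'b', 'a', 'c']
'b': index 1 in ['e', 'b', 'a', 'c'] -> ['b', 'e', 'a', 'c']
'e': index 1 in ['b', 'e', 'a', 'c'] -> ['e', 'b', 'a', 'c']
'a': index 2 in ['e', 'b', 'a', 'c'] -> ['a', 'e', 'b', 'c']
'e': index 1 in ['a', 'e', 'b', 'c'] -> ['e', 'a', 'b', 'c']
'c': index 3 in ['e', 'a', 'b', 'c'] -> ['c', 'e', 'a', 'b']
'a': index 2 in ['c', 'e', 'a', 'b'] -> ['a', 'c', 'e', 'b']
'c': index 1 in ['a', 'c', 'e', 'b'] -> ['c', 'a', 'e', 'b']
'b': index 3 in ['c', 'a', 'e', 'b'] -> ['b', 'c', 'a', 'e']
'e': index 3 in ['b', 'c', 'a', 'e'] -> ['e', 'b', 'c', 'a']
'a': index 3 in ['e', 'b', 'c', 'a'] -> ['a', 'e', 'b', 'c']


Output: [1, 3, 1, 1, 2, 1, 3, 2, 1, 3, 3, 3]


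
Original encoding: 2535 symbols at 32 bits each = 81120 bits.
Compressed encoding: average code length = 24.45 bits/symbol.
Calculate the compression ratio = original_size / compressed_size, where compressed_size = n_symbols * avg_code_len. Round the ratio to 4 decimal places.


original_size = n_symbols * orig_bits = 2535 * 32 = 81120 bits
compressed_size = n_symbols * avg_code_len = 2535 * 24.45 = 61980.75 bits
ratio = original_size / compressed_size = 81120 / 61980.75 = 1.3088

Compression ratio = 1.3088


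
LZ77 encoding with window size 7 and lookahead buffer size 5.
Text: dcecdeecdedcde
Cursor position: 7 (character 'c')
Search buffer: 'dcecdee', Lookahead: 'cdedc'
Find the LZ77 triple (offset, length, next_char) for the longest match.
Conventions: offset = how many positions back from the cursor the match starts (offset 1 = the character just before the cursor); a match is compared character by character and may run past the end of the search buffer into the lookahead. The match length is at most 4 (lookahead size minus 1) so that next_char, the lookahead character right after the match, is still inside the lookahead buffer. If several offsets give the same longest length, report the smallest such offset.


Try each offset into the search buffer:
  offset=1 (pos 6, char 'e'): match length 0
  offset=2 (pos 5, char 'e'): match length 0
  offset=3 (pos 4, char 'd'): match length 0
  offset=4 (pos 3, char 'c'): match length 3
  offset=5 (pos 2, char 'e'): match length 0
  offset=6 (pos 1, char 'c'): match length 1
  offset=7 (pos 0, char 'd'): match length 0
Longest match has length 3 at offset 4.
next_char = character at position 7 + 3 = 10 -> 'd'

Best match: offset=4, length=3 (matching 'cde' starting at position 3)
LZ77 triple: (4, 3, 'd')


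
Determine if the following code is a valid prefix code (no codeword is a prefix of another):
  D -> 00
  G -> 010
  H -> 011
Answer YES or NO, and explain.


Checking each pair (does one codeword prefix another?):
  D='00' vs G='010': no prefix
  D='00' vs H='011': no prefix
  G='010' vs D='00': no prefix
  G='010' vs H='011': no prefix
  H='011' vs D='00': no prefix
  H='011' vs G='010': no prefix
No violation found over all pairs.

YES -- this is a valid prefix code. No codeword is a prefix of any other codeword.


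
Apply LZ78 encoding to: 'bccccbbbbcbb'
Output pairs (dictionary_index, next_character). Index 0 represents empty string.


LZ78 encoding steps:
Dictionary: {0: ''}
Step 1: w='' (idx 0), next='b' -> output (0, 'b'), add 'b' as idx 1
Step 2: w='' (idx 0), next='c' -> output (0, 'c'), add 'c' as idx 2
Step 3: w='c' (idx 2), next='c' -> output (2, 'c'), add 'cc' as idx 3
Step 4: w='c' (idx 2), next='b' -> output (2, 'b'), add 'cb' as idx 4
Step 5: w='b' (idx 1), next='b' -> output (1, 'b'), add 'bb' as idx 5
Step 6: w='b' (idx 1), next='c' -> output (1, 'c'), add 'bc' as idx 6
Step 7: w='bb' (idx 5), end of input -> output (5, '')


Encoded: [(0, 'b'), (0, 'c'), (2, 'c'), (2, 'b'), (1, 'b'), (1, 'c'), (5, '')]


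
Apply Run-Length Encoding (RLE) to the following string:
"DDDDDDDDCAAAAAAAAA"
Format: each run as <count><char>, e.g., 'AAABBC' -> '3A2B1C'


Scanning runs left to right:
  i=0: run of 'D' x 8 -> '8D'
  i=8: run of 'C' x 1 -> '1C'
  i=9: run of 'A' x 9 -> '9A'

RLE = 8D1C9A


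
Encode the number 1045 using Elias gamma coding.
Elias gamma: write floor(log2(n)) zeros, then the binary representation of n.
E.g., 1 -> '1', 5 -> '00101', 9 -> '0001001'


num_bits = floor(log2(1045)) + 1 = 11
leading_zeros = num_bits - 1 = 10
binary(1045) = 10000010101

Elias gamma(1045) = '0000000000' + '10000010101' = 000000000010000010101 (21 bits)


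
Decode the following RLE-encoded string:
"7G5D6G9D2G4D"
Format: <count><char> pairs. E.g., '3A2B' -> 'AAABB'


Expanding each <count><char> pair:
  7G -> 'GGGGGGG'
  5D -> 'DDDDD'
  6G -> 'GGGGGG'
  9D -> 'DDDDDDDDD'
  2G -> 'GG'
  4D -> 'DDDD'

Decoded = GGGGGGGDDDDDGGGGGGDDDDDDDDDGGDDDD


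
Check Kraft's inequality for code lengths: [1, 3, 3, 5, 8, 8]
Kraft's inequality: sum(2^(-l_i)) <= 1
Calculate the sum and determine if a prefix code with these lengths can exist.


Sum = 2^(-1) + 2^(-3) + 2^(-3) + 2^(-5) + 2^(-8) + 2^(-8)
    = 0.5 + 0.125 + 0.125 + 0.03125 + 0.00390625 + 0.00390625
    = 202/256 = 0.7890625
Since 0.7890625 <= 1, Kraft's inequality IS satisfied.
A prefix code with these lengths CAN exist.

Kraft sum = 0.7890625. Satisfied.


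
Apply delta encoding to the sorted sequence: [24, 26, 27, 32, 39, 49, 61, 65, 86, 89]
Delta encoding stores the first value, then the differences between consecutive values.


First value: 24
Deltas:
  26 - 24 = 2
  27 - 26 = 1
  32 - 27 = 5
  39 - 32 = 7
  49 - 39 = 10
  61 - 49 = 12
  65 - 61 = 4
  86 - 65 = 21
  89 - 86 = 3


Delta encoded: [24, 2, 1, 5, 7, 10, 12, 4, 21, 3]


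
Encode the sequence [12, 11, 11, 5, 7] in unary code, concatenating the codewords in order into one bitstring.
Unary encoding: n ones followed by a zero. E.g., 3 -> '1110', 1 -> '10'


Encode each number as n ones followed by a terminating 0:
  12 -> 1111111111110 (13 bits)
  11 -> 111111111110 (12 bits)
  11 -> 111111111110 (12 bits)
  5 -> 111110 (6 bits)
  7 -> 11111110 (8 bits)
Total length = 13 + 12 + 12 + 6 + 8 = 51 bits.

Unary([12, 11, 11, 5, 7]) = 111111111111011111111111011111111111011111011111110 (51 bits)


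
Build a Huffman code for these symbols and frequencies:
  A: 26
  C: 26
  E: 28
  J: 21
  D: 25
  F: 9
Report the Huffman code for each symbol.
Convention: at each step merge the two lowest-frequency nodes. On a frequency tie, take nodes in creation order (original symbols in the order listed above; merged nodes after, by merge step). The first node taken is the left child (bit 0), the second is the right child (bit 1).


Huffman tree construction:
Step 1: Merge F(9) + J(21) = 30
Step 2: Merge D(25) + A(26) = 51
Step 3: Merge C(26) + E(28) = 54
Step 4: Merge (F+J)(30) + (D+A)(51) = 81
Step 5: Merge (C+E)(54) + ((F+J)+(D+A))(81) = 135
Read each symbol's code off the tree from the root (left child = 0, right child = 1).

Codes:
  A: 111 (length 3)
  C: 00 (length 2)
  E: 01 (length 2)
  J: 101 (length 3)
  D: 110 (length 3)
  F: 100 (length 3)
Average code length: 351/135 = 2.6000 bits/symbol


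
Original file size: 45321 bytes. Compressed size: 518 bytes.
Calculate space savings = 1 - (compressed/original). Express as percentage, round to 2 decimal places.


ratio = compressed/original = 518/45321 = 0.01143
savings = 1 - ratio = 1 - 0.01143 = 0.98857
as a percentage: 0.98857 * 100 = 98.86%

Space savings = 1 - 518/45321 = 98.86%


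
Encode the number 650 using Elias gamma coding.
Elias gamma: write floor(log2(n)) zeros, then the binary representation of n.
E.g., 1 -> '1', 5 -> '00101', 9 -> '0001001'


num_bits = floor(log2(650)) + 1 = 10
leading_zeros = num_bits - 1 = 9
binary(650) = 1010001010

Elias gamma(650) = '000000000' + '1010001010' = 0000000001010001010 (19 bits)


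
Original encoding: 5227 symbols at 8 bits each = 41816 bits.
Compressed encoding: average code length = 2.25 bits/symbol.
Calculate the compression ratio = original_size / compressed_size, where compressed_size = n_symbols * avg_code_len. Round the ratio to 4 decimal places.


original_size = n_symbols * orig_bits = 5227 * 8 = 41816 bits
compressed_size = n_symbols * avg_code_len = 5227 * 2.25 = 11760.75 bits
ratio = original_size / compressed_size = 41816 / 11760.75 = 3.5556

Compression ratio = 3.5556


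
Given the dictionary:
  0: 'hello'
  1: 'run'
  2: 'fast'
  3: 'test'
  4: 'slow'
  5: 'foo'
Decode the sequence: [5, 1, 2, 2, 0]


Look up each index in the dictionary:
  5 -> 'foo'
  1 -> 'run'
  2 -> 'fast'
  2 -> 'fast'
  0 -> 'hello'

Decoded: "foo run fast fast hello"


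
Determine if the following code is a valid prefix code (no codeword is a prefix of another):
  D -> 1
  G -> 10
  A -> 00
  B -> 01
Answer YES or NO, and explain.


Checking each pair (does one codeword prefix another?):
  D='1' vs G='10': prefix -- VIOLATION

NO -- this is NOT a valid prefix code. D (1) is a prefix of G (10).


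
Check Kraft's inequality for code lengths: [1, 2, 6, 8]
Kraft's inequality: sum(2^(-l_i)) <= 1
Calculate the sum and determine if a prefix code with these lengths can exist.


Sum = 2^(-1) + 2^(-2) + 2^(-6) + 2^(-8)
    = 0.5 + 0.25 + 0.015625 + 0.00390625
    = 197/256 = 0.76953125
Since 0.76953125 <= 1, Kraft's inequality IS satisfied.
A prefix code with these lengths CAN exist.

Kraft sum = 0.76953125. Satisfied.


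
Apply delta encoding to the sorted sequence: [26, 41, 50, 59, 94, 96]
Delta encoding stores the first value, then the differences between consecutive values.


First value: 26
Deltas:
  41 - 26 = 15
  50 - 41 = 9
  59 - 50 = 9
  94 - 59 = 35
  96 - 94 = 2


Delta encoded: [26, 15, 9, 9, 35, 2]


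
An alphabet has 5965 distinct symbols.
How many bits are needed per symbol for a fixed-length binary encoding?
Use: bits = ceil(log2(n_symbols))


log2(5965) = 12.5423
Bracket: 2^12 = 4096 < 5965 <= 2^13 = 8192
So ceil(log2(5965)) = 13

bits = ceil(log2(5965)) = ceil(12.5423) = 13 bits


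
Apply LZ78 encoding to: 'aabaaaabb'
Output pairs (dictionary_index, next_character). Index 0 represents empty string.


LZ78 encoding steps:
Dictionary: {0: ''}
Step 1: w='' (idx 0), next='a' -> output (0, 'a'), add 'a' as idx 1
Step 2: w='a' (idx 1), next='b' -> output (1, 'b'), add 'ab' as idx 2
Step 3: w='a' (idx 1), next='a' -> output (1, 'a'), add 'aa' as idx 3
Step 4: w='aa' (idx 3), next='b' -> output (3, 'b'), add 'aab' as idx 4
Step 5: w='' (idx 0), next='b' -> output (0, 'b'), add 'b' as idx 5


Encoded: [(0, 'a'), (1, 'b'), (1, 'a'), (3, 'b'), (0, 'b')]


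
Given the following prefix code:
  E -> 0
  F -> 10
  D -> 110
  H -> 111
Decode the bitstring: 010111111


Decoding step by step:
Bits 0 -> E
Bits 10 -> F
Bits 111 -> H
Bits 111 -> H


Decoded message: EFHH


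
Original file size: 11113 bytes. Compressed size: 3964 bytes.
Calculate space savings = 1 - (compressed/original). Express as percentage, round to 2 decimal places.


ratio = compressed/original = 3964/11113 = 0.356699
savings = 1 - ratio = 1 - 0.356699 = 0.643301
as a percentage: 0.643301 * 100 = 64.33%

Space savings = 1 - 3964/11113 = 64.33%


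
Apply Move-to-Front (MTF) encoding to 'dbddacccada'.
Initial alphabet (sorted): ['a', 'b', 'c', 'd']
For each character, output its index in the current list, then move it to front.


MTF encoding:
'd': index 3 in ['a', 'b', 'c', 'd'] -> ['d', 'a', 'b', 'c']
'b': index 2 in ['d', 'a', 'b', 'c'] -> ['b', 'd', 'a', 'c']
'd': index 1 in ['b', 'd', 'a', 'c'] -> ['d', 'b', 'a', 'c']
'd': index 0 in ['d', 'b', 'a', 'c'] -> ['d', 'b', 'a', 'c']
'a': index 2 in ['d', 'b', 'a', 'c'] -> ['a', 'd', 'b', 'c']
'c': index 3 in ['a', 'd', 'b', 'c'] -> ['c', 'a', 'd', 'b']
'c': index 0 in ['c', 'a', 'd', 'b'] -> ['c', 'a', 'd', 'b']
'c': index 0 in ['c', 'a', 'd', 'b'] -> ['c', 'a', 'd', 'b']
'a': index 1 in ['c', 'a', 'd', 'b'] -> ['a', 'c', 'd', 'b']
'd': index 2 in ['a', 'c', 'd', 'b'] -> ['d', 'a', 'c', 'b']
'a': index 1 in ['d', 'a', 'c', 'b'] -> ['a', 'd', 'c', 'b']


Output: [3, 2, 1, 0, 2, 3, 0, 0, 1, 2, 1]


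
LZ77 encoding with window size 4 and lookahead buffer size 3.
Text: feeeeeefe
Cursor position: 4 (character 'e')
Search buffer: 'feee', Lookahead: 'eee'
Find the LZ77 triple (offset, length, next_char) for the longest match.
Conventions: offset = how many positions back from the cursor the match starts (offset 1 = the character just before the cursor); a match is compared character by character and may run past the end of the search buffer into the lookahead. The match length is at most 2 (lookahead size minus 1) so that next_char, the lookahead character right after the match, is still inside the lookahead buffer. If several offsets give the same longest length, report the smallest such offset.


Try each offset into the search buffer:
  offset=1 (pos 3, char 'e'): match length 2
  offset=2 (pos 2, char 'e'): match length 2
  offset=3 (pos 1, char 'e'): match length 2
  offset=4 (pos 0, char 'f'): match length 0
Longest match has length 2, found at offsets 1, 2, 3; take the smallest, offset 1.
next_char = character at position 4 + 2 = 6 -> 'e'

Best match: offset=1, length=2 (matching 'ee' starting at position 3)
LZ77 triple: (1, 2, 'e')


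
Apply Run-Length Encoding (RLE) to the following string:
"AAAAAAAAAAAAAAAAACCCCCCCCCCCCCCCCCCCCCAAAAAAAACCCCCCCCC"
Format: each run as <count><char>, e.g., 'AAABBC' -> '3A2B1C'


Scanning runs left to right:
  i=0: run of 'A' x 17 -> '17A'
  i=17: run of 'C' x 21 -> '21C'
  i=38: run of 'A' x 8 -> '8A'
  i=46: run of 'C' x 9 -> '9C'

RLE = 17A21C8A9C


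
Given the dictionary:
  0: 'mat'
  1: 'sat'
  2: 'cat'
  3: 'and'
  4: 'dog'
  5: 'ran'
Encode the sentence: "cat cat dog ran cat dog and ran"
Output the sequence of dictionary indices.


Look up each word in the dictionary:
  'cat' -> 2
  'cat' -> 2
  'dog' -> 4
  'ran' -> 5
  'cat' -> 2
  'dog' -> 4
  'and' -> 3
  'ran' -> 5

Encoded: [2, 2, 4, 5, 2, 4, 3, 5]


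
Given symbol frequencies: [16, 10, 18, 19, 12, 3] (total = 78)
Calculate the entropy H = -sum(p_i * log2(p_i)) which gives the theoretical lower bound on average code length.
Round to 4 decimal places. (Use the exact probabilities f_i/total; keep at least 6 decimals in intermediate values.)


Per-symbol terms -p_i * log2(p_i) with p_i = f_i/78:
  p = 16/78 = 0.205128: log2(p) = -2.285402, -p*log2(p) = 0.468800
  p = 10/78 = 0.128205: log2(p) = -2.963474, -p*log2(p) = 0.379933
  p = 18/78 = 0.230769: log2(p) = -2.115477, -p*log2(p) = 0.488187
  p = 19/78 = 0.243590: log2(p) = -2.037475, -p*log2(p) = 0.496308
  p = 12/78 = 0.153846: log2(p) = -2.700440, -p*log2(p) = 0.415452
  p = 3/78 = 0.038462: log2(p) = -4.700440, -p*log2(p) = 0.180786
H = 0.468800 + 0.379933 + 0.488187 + 0.496308 + 0.415452 + 0.180786 = 2.429466

H = 2.4295 bits/symbol


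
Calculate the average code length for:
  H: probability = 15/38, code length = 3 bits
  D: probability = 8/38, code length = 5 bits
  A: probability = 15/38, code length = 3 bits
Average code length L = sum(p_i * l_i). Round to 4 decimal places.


Weighted contributions p_i * l_i:
  H: (15/38) * 3 = 45/38
  D: (8/38) * 5 = 40/38
  A: (15/38) * 3 = 45/38
Sum = (45 + 40 + 45)/38 = 130/38

L = 130/38 = 3.4211 bits/symbol


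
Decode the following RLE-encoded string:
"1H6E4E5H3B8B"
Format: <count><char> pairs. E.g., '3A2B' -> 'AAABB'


Expanding each <count><char> pair:
  1H -> 'H'
  6E -> 'EEEEEE'
  4E -> 'EEEE'
  5H -> 'HHHHH'
  3B -> 'BBB'
  8B -> 'BBBBBBBB'

Decoded = HEEEEEEEEEEHHHHHBBBBBBBBBBB


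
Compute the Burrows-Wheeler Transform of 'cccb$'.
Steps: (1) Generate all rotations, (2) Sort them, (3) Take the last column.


Rotations (sorted):
  0: $cccb -> last char: b
  1: b$ccc -> last char: c
  2: cb$cc -> last char: c
  3: ccb$c -> last char: c
  4: cccb$ -> last char: $


BWT = bccc$


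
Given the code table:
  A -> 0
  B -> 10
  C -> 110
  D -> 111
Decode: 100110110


Decoding:
10 -> B
0 -> A
110 -> C
110 -> C


Result: BACC


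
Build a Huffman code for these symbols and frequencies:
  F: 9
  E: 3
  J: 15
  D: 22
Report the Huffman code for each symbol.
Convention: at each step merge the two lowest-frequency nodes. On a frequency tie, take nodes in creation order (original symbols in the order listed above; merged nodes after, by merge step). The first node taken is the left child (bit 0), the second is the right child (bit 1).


Huffman tree construction:
Step 1: Merge E(3) + F(9) = 12
Step 2: Merge (E+F)(12) + J(15) = 27
Step 3: Merge D(22) + ((E+F)+J)(27) = 49
Read each symbol's code off the tree from the root (left child = 0, right child = 1).

Codes:
  F: 101 (length 3)
  E: 100 (length 3)
  J: 11 (length 2)
  D: 0 (length 1)
Average code length: 88/49 = 1.7959 bits/symbol


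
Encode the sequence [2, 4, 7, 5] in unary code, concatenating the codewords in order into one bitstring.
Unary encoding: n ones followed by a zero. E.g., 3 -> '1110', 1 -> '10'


Encode each number as n ones followed by a terminating 0:
  2 -> 110 (3 bits)
  4 -> 11110 (5 bits)
  7 -> 11111110 (8 bits)
  5 -> 111110 (6 bits)
Total length = 3 + 5 + 8 + 6 = 22 bits.

Unary([2, 4, 7, 5]) = 1101111011111110111110 (22 bits)
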